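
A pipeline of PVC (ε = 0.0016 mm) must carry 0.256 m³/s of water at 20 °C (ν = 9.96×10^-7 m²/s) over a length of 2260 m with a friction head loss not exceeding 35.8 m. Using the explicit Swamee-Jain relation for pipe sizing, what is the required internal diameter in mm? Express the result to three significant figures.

D ≈ 335 mm

Swamee-Jain (Type III): D = 0.66·[ε^1.25·(LQ²/(gh_f))^4.75 + ν·Q^9.4·(L/(gh_f))^5.2]^0.04
LQ²/(gh_f) = 0.4217; L/(gh_f) = 6.435
Term 1 = ε^1.25·(…)^4.75 = 9.42×10^-10; Term 2 = ν·Q^9.4·(…)^5.2 = 4.37×10^-8
D = 0.66·(9.42×10^-10 + 4.37×10^-8)^0.04 = 0.3354 m = 335 mm
Check: V = 2.90 m/s, Re = 9.76×10^5, f = 0.01177, h_f = 34.0 m ≈ 35.8 m ✓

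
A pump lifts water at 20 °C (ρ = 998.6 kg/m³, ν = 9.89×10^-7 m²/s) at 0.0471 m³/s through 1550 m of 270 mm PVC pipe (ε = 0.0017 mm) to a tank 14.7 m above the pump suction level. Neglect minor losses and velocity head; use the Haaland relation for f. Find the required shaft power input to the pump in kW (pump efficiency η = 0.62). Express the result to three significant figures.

P_shaft ≈ 13.2 kW

V = 4Q/(πD²) = 0.8226 m/s; Re = 2.25×10^5; ε/D = 6.30×10^-6; f = 0.01519
h_f = f(L/D)V²/2g = 3.009 m
Total head H = z + h_f = 14.7 + 3.009 = 17.71 m
P_hyd = ρgQH = 998.6·9.81·0.0471·17.71 = 8.171 kW
P_shaft = P_hyd/η = 8.171/0.62 = 13.18 kW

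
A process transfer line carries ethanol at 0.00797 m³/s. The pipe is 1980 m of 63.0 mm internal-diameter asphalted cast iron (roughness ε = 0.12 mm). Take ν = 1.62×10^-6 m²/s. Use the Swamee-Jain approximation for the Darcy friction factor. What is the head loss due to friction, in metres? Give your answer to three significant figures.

V = 4Q/(πD²) = 4·0.00797/(π·0.0630²) = 2.557 m/s
Re = VD/ν = 2.557·0.0630/1.62×10^-6 = 9.94×10^4 → turbulent
ε/D = 0.12/63.0 = 0.00190
Swamee-Jain: f = 0.02509
h_f = f(L/D)V²/(2g) = 0.02509·(1980/0.0630)·2.557²/(2·9.81) = 262.7 m

h_f ≈ 263 m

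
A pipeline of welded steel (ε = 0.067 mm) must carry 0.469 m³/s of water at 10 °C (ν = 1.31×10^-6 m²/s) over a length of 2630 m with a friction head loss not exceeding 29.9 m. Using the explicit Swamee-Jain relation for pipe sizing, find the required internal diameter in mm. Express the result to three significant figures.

D ≈ 474 mm

Swamee-Jain (Type III): D = 0.66·[ε^1.25·(LQ²/(gh_f))^4.75 + ν·Q^9.4·(L/(gh_f))^5.2]^0.04
LQ²/(gh_f) = 1.972; L/(gh_f) = 8.966
Term 1 = ε^1.25·(…)^4.75 = 1.53×10^-4; Term 2 = ν·Q^9.4·(…)^5.2 = 9.55×10^-5
D = 0.66·(1.53×10^-4 + 9.55×10^-5)^0.04 = 0.4735 m = 474 mm
Check: V = 2.66 m/s, Re = 9.63×10^5, f = 0.01412, h_f = 28.3 m ≈ 29.9 m ✓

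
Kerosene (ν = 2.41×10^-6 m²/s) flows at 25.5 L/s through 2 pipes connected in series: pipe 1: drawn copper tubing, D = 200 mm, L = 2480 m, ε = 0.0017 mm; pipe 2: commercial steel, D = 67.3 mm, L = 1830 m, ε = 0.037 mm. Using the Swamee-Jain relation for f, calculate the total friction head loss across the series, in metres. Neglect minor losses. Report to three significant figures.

Pipe 1: V = 0.8117 m/s, Re = 6.74×10^4, ε/D = 8.50×10^-6, f = 0.01948, h_1 = f(L/D)V²/2g = 8.110 m
Pipe 2: V = 7.168 m/s, Re = 2.00×10^5, ε/D = 5.50×10^-4, f = 0.01919, h_2 = f(L/D)V²/2g = 1367 m
Series → Q common, losses add: H = Σh = 1375 m

H ≈ 1370 m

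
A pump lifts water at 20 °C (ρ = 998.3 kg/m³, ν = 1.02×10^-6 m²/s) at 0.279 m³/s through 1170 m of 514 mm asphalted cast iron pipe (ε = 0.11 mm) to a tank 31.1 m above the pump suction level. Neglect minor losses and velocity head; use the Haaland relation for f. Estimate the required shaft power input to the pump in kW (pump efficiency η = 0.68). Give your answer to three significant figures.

V = 4Q/(πD²) = 1.345 m/s; Re = 6.78×10^5; ε/D = 2.14×10^-4; f = 0.01508
h_f = f(L/D)V²/2g = 3.164 m
Total head H = z + h_f = 31.1 + 3.164 = 34.26 m
P_hyd = ρgQH = 998.3·9.81·0.279·34.26 = 93.62 kW
P_shaft = P_hyd/η = 93.62/0.68 = 137.7 kW

P_shaft ≈ 138 kW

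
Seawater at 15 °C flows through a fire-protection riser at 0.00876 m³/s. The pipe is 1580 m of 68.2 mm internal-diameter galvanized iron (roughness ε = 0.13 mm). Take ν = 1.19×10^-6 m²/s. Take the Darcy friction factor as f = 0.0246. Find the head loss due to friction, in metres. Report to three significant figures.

V = 4Q/(πD²) = 4·0.00876/(π·0.0682²) = 2.398 m/s
h_f = f(L/D)V²/(2g) = 0.02460·(1580/0.0682)·2.398²/(2·9.81) = 167.0 m

h_f ≈ 167 m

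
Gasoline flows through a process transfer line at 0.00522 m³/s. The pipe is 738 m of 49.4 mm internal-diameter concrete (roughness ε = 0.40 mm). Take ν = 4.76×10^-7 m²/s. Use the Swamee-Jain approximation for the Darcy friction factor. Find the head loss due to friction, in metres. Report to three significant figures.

V = 4Q/(πD²) = 4·0.00522/(π·0.0494²) = 2.723 m/s
Re = VD/ν = 2.723·0.0494/4.76×10^-7 = 2.83×10^5 → turbulent
ε/D = 0.40/49.4 = 0.00810
Swamee-Jain: f = 0.03571
h_f = f(L/D)V²/(2g) = 0.03571·(738/0.0494)·2.723²/(2·9.81) = 201.7 m

h_f ≈ 202 m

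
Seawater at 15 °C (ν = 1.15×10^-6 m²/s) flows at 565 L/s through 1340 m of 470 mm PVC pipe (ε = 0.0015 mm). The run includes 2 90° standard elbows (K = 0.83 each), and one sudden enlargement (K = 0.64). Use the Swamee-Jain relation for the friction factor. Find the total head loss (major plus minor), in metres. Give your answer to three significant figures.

V = 4Q/(πD²) = 3.257 m/s; V²/2g = 0.5405 m
Re = 1.33×10^6, ε/D = 3.19×10^-6 → f = 0.01116 (Swamee-Jain)
Major: h_f = f(L/D)·V²/2g = 0.01116·2851·0.5405 = 17.21 m
Minor: ΣK = 2.30; h_m = ΣK·V²/2g = 1.243 m
Total H_L = 17.21 + 1.243 = 18.45 m

H_L ≈ 18.4 m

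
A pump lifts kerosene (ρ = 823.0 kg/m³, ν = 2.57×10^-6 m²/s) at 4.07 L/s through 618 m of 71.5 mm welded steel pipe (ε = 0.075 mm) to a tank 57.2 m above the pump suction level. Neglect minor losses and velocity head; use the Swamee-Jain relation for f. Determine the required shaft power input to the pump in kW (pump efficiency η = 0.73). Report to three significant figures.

P_shaft ≈ 3.12 kW

V = 4Q/(πD²) = 1.014 m/s; Re = 2.82×10^4; ε/D = 0.00105; f = 0.02652
h_f = f(L/D)V²/2g = 12.00 m
Total head H = z + h_f = 57.2 + 12.00 = 69.20 m
P_hyd = ρgQH = 823.0·9.81·0.00407·69.20 = 2.274 kW
P_shaft = P_hyd/η = 2.274/0.73 = 3.115 kW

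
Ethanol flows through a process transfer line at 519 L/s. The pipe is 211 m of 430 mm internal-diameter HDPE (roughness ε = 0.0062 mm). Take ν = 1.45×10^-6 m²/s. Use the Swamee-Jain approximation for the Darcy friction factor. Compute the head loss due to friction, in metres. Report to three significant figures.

h_f ≈ 3.79 m

V = 4Q/(πD²) = 4·0.519/(π·0.430²) = 3.574 m/s
Re = VD/ν = 3.574·0.430/1.45×10^-6 = 1.06×10^6 → turbulent
ε/D = 0.0062/430 = 1.44×10^-5
Swamee-Jain: f = 0.01186
h_f = f(L/D)V²/(2g) = 0.01186·(211/0.430)·3.574²/(2·9.81) = 3.787 m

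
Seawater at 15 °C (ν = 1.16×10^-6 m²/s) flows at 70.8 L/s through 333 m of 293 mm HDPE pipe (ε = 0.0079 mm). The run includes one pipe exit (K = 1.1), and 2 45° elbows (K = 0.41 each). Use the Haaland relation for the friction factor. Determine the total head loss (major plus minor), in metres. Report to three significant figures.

H_L ≈ 1.06 m

V = 4Q/(πD²) = 1.050 m/s; V²/2g = 0.05620 m
Re = 2.65×10^5, ε/D = 2.70×10^-5 → f = 0.01489 (Haaland)
Major: h_f = f(L/D)·V²/2g = 0.01489·1137·0.05620 = 0.9510 m
Minor: ΣK = 1.92; h_m = ΣK·V²/2g = 0.1079 m
Total H_L = 0.9510 + 0.1079 = 1.059 m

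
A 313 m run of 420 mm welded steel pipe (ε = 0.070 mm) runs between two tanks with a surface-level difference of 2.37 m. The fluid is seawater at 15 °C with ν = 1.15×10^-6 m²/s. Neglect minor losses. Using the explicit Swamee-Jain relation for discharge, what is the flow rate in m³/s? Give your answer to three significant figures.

Q ≈ 0.287 m³/s

Swamee-Jain (Type II): Q = -0.965·√(gD⁵h_f/L)·ln[ε/(3.7D) + √(3.17ν²L/(gD³h_f))]
√(gD⁵h_f/L) = √(9.81·0.420⁵·2.37/313) = 0.03116
ε/(3.7D) = 4.50×10^-5; √(3.17ν²L/(gD³h_f)) = 2.76×10^-5
Q = -0.965·0.03116·ln(7.265×10^-5) = 0.2865 m³/s
Check: V = 2.07 m/s, Re = 7.55×10^5, f = 0.01467, h_f = 2.38 m ≈ 2.37 m ✓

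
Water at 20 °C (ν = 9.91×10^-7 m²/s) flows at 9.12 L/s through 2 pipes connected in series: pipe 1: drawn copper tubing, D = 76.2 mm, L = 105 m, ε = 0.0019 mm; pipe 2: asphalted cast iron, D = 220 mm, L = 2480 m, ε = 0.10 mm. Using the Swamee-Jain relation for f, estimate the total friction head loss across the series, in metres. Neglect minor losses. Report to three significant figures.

Pipe 1: V = 2.000 m/s, Re = 1.54×10^5, ε/D = 2.49×10^-5, f = 0.01655, h_1 = f(L/D)V²/2g = 4.650 m
Pipe 2: V = 0.2399 m/s, Re = 5.33×10^4, ε/D = 4.55×10^-4, f = 0.02223, h_2 = f(L/D)V²/2g = 0.7351 m
Series → Q common, losses add: H = Σh = 5.385 m

H ≈ 5.38 m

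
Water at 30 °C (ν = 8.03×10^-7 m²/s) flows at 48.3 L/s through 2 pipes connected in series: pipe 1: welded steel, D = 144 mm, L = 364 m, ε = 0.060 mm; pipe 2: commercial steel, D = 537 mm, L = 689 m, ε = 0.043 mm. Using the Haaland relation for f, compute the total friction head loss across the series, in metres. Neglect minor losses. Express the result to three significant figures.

H ≈ 19.3 m

Pipe 1: V = 2.966 m/s, Re = 5.32×10^5, ε/D = 4.17×10^-4, f = 0.01697, h_1 = f(L/D)V²/2g = 19.23 m
Pipe 2: V = 0.2133 m/s, Re = 1.43×10^5, ε/D = 8.01×10^-5, f = 0.01701, h_2 = f(L/D)V²/2g = 0.05060 m
Series → Q common, losses add: H = Σh = 19.28 m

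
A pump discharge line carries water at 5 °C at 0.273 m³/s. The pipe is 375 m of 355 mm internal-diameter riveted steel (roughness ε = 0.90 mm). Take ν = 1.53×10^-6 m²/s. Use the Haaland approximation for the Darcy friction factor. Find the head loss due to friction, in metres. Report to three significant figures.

h_f ≈ 10.3 m

V = 4Q/(πD²) = 4·0.273/(π·0.355²) = 2.758 m/s
Re = VD/ν = 2.758·0.355/1.53×10^-6 = 6.40×10^5 → turbulent
ε/D = 0.90/355 = 0.00254
Haaland: f = 0.02523
h_f = f(L/D)V²/(2g) = 0.02523·(375/0.355)·2.758²/(2·9.81) = 10.34 m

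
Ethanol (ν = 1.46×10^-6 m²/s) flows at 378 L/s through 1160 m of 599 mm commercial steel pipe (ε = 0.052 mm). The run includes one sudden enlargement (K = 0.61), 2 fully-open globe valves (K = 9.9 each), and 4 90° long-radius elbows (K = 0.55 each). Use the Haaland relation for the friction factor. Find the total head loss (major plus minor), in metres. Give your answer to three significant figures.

V = 4Q/(πD²) = 1.341 m/s; V²/2g = 0.09171 m
Re = 5.50×10^5, ε/D = 8.68×10^-5 → f = 0.01395 (Haaland)
Major: h_f = f(L/D)·V²/2g = 0.01395·1937·0.09171 = 2.478 m
Minor: ΣK = 22.6; h_m = ΣK·V²/2g = 2.073 m
Total H_L = 2.478 + 2.073 = 4.551 m

H_L ≈ 4.55 m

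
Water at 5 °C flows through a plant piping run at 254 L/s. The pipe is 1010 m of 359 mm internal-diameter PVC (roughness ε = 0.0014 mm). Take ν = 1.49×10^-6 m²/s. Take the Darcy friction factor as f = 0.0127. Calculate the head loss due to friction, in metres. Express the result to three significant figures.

h_f ≈ 11.5 m

V = 4Q/(πD²) = 4·0.254/(π·0.359²) = 2.509 m/s
h_f = f(L/D)V²/(2g) = 0.01270·(1010/0.359)·2.509²/(2·9.81) = 11.47 m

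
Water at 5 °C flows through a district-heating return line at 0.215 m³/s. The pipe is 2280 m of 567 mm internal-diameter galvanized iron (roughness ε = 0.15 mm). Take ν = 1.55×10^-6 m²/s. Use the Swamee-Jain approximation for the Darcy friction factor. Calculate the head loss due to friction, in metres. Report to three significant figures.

h_f ≈ 2.49 m

V = 4Q/(πD²) = 4·0.215/(π·0.567²) = 0.8515 m/s
Re = VD/ν = 0.8515·0.567/1.55×10^-6 = 3.11×10^5 → turbulent
ε/D = 0.15/567 = 2.65×10^-4
Swamee-Jain: f = 0.01674
h_f = f(L/D)V²/(2g) = 0.01674·(2280/0.567)·0.8515²/(2·9.81) = 2.488 m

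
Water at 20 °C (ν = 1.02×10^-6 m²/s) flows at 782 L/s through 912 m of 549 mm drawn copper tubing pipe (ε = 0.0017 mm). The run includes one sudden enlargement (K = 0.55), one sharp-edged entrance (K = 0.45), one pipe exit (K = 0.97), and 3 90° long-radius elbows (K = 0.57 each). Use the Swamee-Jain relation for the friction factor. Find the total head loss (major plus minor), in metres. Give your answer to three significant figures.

V = 4Q/(πD²) = 3.303 m/s; V²/2g = 0.5562 m
Re = 1.78×10^6, ε/D = 3.10×10^-6 → f = 0.01067 (Swamee-Jain)
Major: h_f = f(L/D)·V²/2g = 0.01067·1661·0.5562 = 9.860 m
Minor: ΣK = 3.68; h_m = ΣK·V²/2g = 2.047 m
Total H_L = 9.860 + 2.047 = 11.91 m

H_L ≈ 11.9 m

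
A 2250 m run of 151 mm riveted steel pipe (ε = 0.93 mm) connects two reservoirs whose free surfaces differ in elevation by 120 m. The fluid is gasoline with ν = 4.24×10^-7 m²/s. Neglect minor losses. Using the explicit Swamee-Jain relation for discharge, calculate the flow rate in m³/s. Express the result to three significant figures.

Swamee-Jain (Type II): Q = -0.965·√(gD⁵h_f/L)·ln[ε/(3.7D) + √(3.17ν²L/(gD³h_f))]
√(gD⁵h_f/L) = √(9.81·0.151⁵·120/2250) = 0.006409
ε/(3.7D) = 0.00166; √(3.17ν²L/(gD³h_f)) = 1.78×10^-5
Q = -0.965·0.006409·ln(0.001682) = 0.03950 m³/s
Check: V = 2.21 m/s, Re = 7.86×10^5, f = 0.03255, h_f = 120 m ≈ 120 m ✓

Q ≈ 0.0395 m³/s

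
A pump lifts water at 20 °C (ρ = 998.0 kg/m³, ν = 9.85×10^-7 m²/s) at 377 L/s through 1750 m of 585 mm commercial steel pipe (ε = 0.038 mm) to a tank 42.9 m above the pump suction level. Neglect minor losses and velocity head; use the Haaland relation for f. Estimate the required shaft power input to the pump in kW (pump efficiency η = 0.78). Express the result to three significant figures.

P_shaft ≈ 221 kW

V = 4Q/(πD²) = 1.403 m/s; Re = 8.33×10^5; ε/D = 6.50×10^-5; f = 0.01302
h_f = f(L/D)V²/2g = 3.907 m
Total head H = z + h_f = 42.9 + 3.907 = 46.81 m
P_hyd = ρgQH = 998.0·9.81·0.377·46.81 = 172.8 kW
P_shaft = P_hyd/η = 172.8/0.78 = 221.5 kW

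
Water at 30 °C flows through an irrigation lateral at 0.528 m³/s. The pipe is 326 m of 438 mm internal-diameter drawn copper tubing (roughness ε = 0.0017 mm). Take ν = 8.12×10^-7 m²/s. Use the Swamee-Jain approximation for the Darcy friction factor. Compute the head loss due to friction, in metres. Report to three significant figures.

h_f ≈ 4.94 m

V = 4Q/(πD²) = 4·0.528/(π·0.438²) = 3.504 m/s
Re = VD/ν = 3.504·0.438/8.12×10^-7 = 1.89×10^6 → turbulent
ε/D = 0.0017/438 = 3.88×10^-6
Swamee-Jain: f = 0.01060
h_f = f(L/D)V²/(2g) = 0.01060·(326/0.438)·3.504²/(2·9.81) = 4.939 m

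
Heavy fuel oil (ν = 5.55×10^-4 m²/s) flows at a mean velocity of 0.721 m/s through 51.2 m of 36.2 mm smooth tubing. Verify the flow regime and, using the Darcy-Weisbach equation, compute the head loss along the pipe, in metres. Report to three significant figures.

Re = VD/ν = 0.721·0.03620/5.55×10^-4 = 47.0 → laminar (Re < 2300)
f = 64/Re = 1.361
h_f = f(L/D)V²/(2g) = 1.361·(51.2/0.03620)·0.721²/(2·9.81) = 51.00 m

h_f ≈ 51.0 m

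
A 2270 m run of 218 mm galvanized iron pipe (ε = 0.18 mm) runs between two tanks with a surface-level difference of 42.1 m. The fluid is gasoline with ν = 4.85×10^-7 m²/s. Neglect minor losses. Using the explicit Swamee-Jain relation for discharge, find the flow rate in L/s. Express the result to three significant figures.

Swamee-Jain (Type II): Q = -0.965·√(gD⁵h_f/L)·ln[ε/(3.7D) + √(3.17ν²L/(gD³h_f))]
√(gD⁵h_f/L) = √(9.81·0.218⁵·42.1/2270) = 0.009465
ε/(3.7D) = 2.23×10^-4; √(3.17ν²L/(gD³h_f)) = 1.99×10^-5
Q = -0.965·0.009465·ln(2.430×10^-4) = 0.07601 m³/s
Check: V = 2.04 m/s, Re = 9.15×10^5, f = 0.01923, h_f = 42.3 m ≈ 42.1 m ✓

Q ≈ 76.0 L/s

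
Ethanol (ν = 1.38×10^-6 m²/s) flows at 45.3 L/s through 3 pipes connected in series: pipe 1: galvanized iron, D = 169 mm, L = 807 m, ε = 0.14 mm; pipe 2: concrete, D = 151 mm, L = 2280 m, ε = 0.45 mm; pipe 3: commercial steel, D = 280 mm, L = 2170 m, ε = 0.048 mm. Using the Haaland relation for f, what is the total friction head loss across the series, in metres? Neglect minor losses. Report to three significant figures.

H ≈ 155 m

Pipe 1: V = 2.019 m/s, Re = 2.47×10^5, ε/D = 8.28×10^-4, f = 0.01995, h_1 = f(L/D)V²/2g = 19.81 m
Pipe 2: V = 2.530 m/s, Re = 2.77×10^5, ε/D = 0.00298, f = 0.02661, h_2 = f(L/D)V²/2g = 131.0 m
Pipe 3: V = 0.7357 m/s, Re = 1.49×10^5, ε/D = 1.71×10^-4, f = 0.01742, h_3 = f(L/D)V²/2g = 3.723 m
Series → Q common, losses add: H = Σh = 154.6 m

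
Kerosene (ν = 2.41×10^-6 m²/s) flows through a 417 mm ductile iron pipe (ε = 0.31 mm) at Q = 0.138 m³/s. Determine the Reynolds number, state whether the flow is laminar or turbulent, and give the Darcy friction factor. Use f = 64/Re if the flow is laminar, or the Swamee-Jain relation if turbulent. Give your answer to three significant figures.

Re ≈ 1.75×10^5; turbulent; f ≈ 0.0203

V = 4Q/(πD²) = 1.010 m/s
Re = VD/ν = 1.010·0.417/2.41×10^-6 = 1.75×10^5
Re > 4000 → turbulent; ε/D = 7.43×10^-4
Swamee-Jain: f = 0.02032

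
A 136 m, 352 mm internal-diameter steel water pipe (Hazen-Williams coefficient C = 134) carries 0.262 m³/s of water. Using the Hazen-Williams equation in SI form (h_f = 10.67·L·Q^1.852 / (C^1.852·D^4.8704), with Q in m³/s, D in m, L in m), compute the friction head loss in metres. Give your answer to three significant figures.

h_f ≈ 2.26 m

h_f = 10.67·136·0.262^1.852 / (134^1.852·0.352^4.8704) = 2.257 m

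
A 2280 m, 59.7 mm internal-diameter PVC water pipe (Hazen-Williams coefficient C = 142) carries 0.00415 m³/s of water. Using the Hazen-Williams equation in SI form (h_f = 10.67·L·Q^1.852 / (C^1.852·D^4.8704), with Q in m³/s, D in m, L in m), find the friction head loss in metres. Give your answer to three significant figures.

h_f ≈ 89.2 m

h_f = 10.67·2280·0.00415^1.852 / (142^1.852·0.0597^4.8704) = 89.16 m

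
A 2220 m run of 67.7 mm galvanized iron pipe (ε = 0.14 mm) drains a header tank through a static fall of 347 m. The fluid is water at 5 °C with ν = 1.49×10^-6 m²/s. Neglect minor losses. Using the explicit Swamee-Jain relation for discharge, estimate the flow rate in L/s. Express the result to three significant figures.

Q ≈ 10.4 L/s

Swamee-Jain (Type II): Q = -0.965·√(gD⁵h_f/L)·ln[ε/(3.7D) + √(3.17ν²L/(gD³h_f))]
√(gD⁵h_f/L) = √(9.81·0.0677⁵·347/2220) = 0.001477
ε/(3.7D) = 5.59×10^-4; √(3.17ν²L/(gD³h_f)) = 1.22×10^-4
Q = -0.965·0.001477·ln(6.805×10^-4) = 0.01039 m³/s
Check: V = 2.89 m/s, Re = 1.31×10^5, f = 0.02513, h_f = 350 m ≈ 347 m ✓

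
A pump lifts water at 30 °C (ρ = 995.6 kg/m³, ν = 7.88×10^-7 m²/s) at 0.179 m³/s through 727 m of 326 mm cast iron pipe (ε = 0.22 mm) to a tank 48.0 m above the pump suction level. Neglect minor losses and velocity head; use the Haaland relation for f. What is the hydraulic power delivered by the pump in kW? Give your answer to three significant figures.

P_hyd ≈ 101 kW

V = 4Q/(πD²) = 2.145 m/s; Re = 8.87×10^5; ε/D = 6.75×10^-4; f = 0.01832
h_f = f(L/D)V²/2g = 9.574 m
Total head H = z + h_f = 48.0 + 9.574 = 57.57 m
P_hyd = ρgQH = 995.6·9.81·0.179·57.57 = 100.7 kW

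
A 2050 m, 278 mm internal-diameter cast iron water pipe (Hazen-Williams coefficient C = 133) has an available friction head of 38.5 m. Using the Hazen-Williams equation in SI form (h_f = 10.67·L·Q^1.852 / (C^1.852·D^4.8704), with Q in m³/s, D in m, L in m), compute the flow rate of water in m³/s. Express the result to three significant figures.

Q ≈ 0.149 m³/s

Rearranging: Q = [h_f·C^1.852·D^4.8704 / (10.67·L)]^(1/1.852)
Q = [38.5·133^1.852·0.278^4.8704 / (10.67·2050)]^0.540 = 0.1495 m³/s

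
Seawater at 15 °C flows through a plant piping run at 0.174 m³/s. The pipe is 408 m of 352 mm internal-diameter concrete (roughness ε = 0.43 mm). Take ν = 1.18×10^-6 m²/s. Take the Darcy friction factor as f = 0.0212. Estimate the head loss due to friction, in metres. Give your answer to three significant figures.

h_f ≈ 4.00 m

V = 4Q/(πD²) = 4·0.174/(π·0.352²) = 1.788 m/s
h_f = f(L/D)V²/(2g) = 0.02120·(408/0.352)·1.788²/(2·9.81) = 4.004 m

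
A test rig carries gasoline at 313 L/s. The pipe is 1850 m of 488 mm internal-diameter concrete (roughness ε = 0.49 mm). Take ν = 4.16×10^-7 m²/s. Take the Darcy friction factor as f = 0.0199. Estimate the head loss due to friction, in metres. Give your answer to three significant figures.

V = 4Q/(πD²) = 4·0.313/(π·0.488²) = 1.673 m/s
h_f = f(L/D)V²/(2g) = 0.01990·(1850/0.488)·1.673²/(2·9.81) = 10.77 m

h_f ≈ 10.8 m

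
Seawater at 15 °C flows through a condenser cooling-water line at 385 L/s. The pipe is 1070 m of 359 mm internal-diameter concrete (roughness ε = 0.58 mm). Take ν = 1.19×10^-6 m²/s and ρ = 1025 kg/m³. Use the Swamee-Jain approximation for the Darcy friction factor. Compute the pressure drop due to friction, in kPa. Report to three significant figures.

Δp ≈ 495 kPa

V = 4Q/(πD²) = 4·0.385/(π·0.359²) = 3.803 m/s
Re = VD/ν = 3.803·0.359/1.19×10^-6 = 1.15×10^6 → turbulent
ε/D = 0.58/359 = 0.00162
Swamee-Jain: f = 0.02241
h_f = f(L/D)V²/(2g) = 0.02241·(1070/0.359)·3.803²/(2·9.81) = 49.24 m
Δp = ρg·h_f = 1025·9.81·49.24 = 495.1 kPa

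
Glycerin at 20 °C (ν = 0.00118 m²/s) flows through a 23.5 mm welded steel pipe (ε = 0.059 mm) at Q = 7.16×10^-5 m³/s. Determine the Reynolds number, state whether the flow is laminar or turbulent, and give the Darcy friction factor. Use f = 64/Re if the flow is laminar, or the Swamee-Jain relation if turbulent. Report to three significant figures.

V = 4Q/(πD²) = 0.1651 m/s
Re = VD/ν = 0.1651·0.0235/0.00118 = 3.29
Re < 2300 → laminar → f = 64/Re = 19.47

Re ≈ 3.29; laminar; f = 64/Re ≈ 19.5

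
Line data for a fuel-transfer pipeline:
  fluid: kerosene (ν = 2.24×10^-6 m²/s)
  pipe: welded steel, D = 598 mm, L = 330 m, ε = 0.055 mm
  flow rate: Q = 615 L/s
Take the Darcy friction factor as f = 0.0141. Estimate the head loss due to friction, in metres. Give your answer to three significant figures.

V = 4Q/(πD²) = 4·0.615/(π·0.598²) = 2.190 m/s
h_f = f(L/D)V²/(2g) = 0.01410·(330/0.598)·2.190²/(2·9.81) = 1.902 m

h_f ≈ 1.90 m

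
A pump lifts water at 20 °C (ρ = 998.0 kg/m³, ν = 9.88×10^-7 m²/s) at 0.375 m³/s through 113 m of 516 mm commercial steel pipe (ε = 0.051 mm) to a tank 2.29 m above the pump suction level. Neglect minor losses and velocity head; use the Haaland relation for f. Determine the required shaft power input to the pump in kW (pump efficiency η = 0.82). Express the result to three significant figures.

P_shaft ≈ 12.4 kW

V = 4Q/(πD²) = 1.793 m/s; Re = 9.37×10^5; ε/D = 9.88×10^-5; f = 0.01338
h_f = f(L/D)V²/2g = 0.4803 m
Total head H = z + h_f = 2.29 + 0.4803 = 2.770 m
P_hyd = ρgQH = 998.0·9.81·0.375·2.770 = 10.17 kW
P_shaft = P_hyd/η = 10.17/0.82 = 12.40 kW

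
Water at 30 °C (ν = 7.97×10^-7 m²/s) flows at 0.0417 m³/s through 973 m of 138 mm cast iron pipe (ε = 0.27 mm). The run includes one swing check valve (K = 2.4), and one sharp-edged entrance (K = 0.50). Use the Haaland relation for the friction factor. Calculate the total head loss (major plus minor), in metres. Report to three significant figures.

H_L ≈ 67.3 m

V = 4Q/(πD²) = 2.788 m/s; V²/2g = 0.3962 m
Re = 4.83×10^5, ε/D = 0.00196 → f = 0.02367 (Haaland)
Major: h_f = f(L/D)·V²/2g = 0.02367·7051·0.3962 = 66.12 m
Minor: ΣK = 2.90; h_m = ΣK·V²/2g = 1.149 m
Total H_L = 66.12 + 1.149 = 67.26 m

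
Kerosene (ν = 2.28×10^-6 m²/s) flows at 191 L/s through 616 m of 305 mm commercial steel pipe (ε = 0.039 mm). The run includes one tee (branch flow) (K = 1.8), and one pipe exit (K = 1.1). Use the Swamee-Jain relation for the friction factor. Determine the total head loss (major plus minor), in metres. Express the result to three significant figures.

V = 4Q/(πD²) = 2.614 m/s; V²/2g = 0.3483 m
Re = 3.50×10^5, ε/D = 1.28×10^-4 → f = 0.01540 (Swamee-Jain)
Major: h_f = f(L/D)·V²/2g = 0.01540·2020·0.3483 = 10.83 m
Minor: ΣK = 2.90; h_m = ΣK·V²/2g = 1.010 m
Total H_L = 10.83 + 1.010 = 11.84 m

H_L ≈ 11.8 m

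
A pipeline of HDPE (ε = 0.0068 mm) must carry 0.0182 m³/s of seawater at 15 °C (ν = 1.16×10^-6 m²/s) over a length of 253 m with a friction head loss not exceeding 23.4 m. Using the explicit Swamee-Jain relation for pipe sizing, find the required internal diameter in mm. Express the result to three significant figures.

Swamee-Jain (Type III): D = 0.66·[ε^1.25·(LQ²/(gh_f))^4.75 + ν·Q^9.4·(L/(gh_f))^5.2]^0.04
LQ²/(gh_f) = 3.651×10^-4; L/(gh_f) = 1.102
Term 1 = ε^1.25·(…)^4.75 = 1.63×10^-23; Term 2 = ν·Q^9.4·(…)^5.2 = 8.49×10^-23
D = 0.66·(1.63×10^-23 + 8.49×10^-23)^0.04 = 0.08705 m = 87.0 mm
Check: V = 3.06 m/s, Re = 2.29×10^5, f = 0.01586, h_f = 22.0 m ≈ 23.4 m ✓

D ≈ 87.0 mm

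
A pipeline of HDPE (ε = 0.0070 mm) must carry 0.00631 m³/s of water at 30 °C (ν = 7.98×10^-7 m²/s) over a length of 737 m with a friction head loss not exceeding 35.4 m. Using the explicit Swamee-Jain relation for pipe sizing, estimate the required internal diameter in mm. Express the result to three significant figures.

Swamee-Jain (Type III): D = 0.66·[ε^1.25·(LQ²/(gh_f))^4.75 + ν·Q^9.4·(L/(gh_f))^5.2]^0.04
LQ²/(gh_f) = 8.450×10^-5; L/(gh_f) = 2.122
Term 1 = ε^1.25·(…)^4.75 = 1.62×10^-26; Term 2 = ν·Q^9.4·(…)^5.2 = 8.35×10^-26
D = 0.66·(1.62×10^-26 + 8.35×10^-26)^0.04 = 0.06599 m = 66.0 mm
Check: V = 1.84 m/s, Re = 1.53×10^5, f = 0.01717, h_f = 33.3 m ≈ 35.4 m ✓

D ≈ 66.0 mm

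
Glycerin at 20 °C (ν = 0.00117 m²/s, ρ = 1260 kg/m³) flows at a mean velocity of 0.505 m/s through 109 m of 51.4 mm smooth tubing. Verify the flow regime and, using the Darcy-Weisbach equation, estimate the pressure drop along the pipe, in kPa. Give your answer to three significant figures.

Re = VD/ν = 0.505·0.05140/0.00117 = 22.2 → laminar (Re < 2300)
f = 64/Re = 2.885
h_f = f(L/D)V²/(2g) = 2.885·(109/0.05140)·0.505²/(2·9.81) = 79.52 m
Δp = ρg·h_f = 1260·9.81·79.52 = 982.9 kPa

Δp ≈ 983 kPa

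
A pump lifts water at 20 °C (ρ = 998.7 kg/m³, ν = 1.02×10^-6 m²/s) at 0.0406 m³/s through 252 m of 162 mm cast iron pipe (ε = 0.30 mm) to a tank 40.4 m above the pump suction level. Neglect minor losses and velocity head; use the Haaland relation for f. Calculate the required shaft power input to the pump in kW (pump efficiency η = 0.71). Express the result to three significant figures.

V = 4Q/(πD²) = 1.970 m/s; Re = 3.13×10^5; ε/D = 0.00185; f = 0.02353
h_f = f(L/D)V²/2g = 7.239 m
Total head H = z + h_f = 40.4 + 7.239 = 47.64 m
P_hyd = ρgQH = 998.7·9.81·0.0406·47.64 = 18.95 kW
P_shaft = P_hyd/η = 18.95/0.71 = 26.69 kW

P_shaft ≈ 26.7 kW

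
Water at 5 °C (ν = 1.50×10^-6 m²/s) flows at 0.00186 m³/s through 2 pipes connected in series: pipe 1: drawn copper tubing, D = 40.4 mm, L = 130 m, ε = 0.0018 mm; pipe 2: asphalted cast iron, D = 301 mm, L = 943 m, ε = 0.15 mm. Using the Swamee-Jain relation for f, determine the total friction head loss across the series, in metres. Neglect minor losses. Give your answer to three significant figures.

Pipe 1: V = 1.451 m/s, Re = 3.91×10^4, ε/D = 4.46×10^-5, f = 0.02212, h_1 = f(L/D)V²/2g = 7.639 m
Pipe 2: V = 0.02614 m/s, Re = 5250, ε/D = 4.98×10^-4, f = 0.03795, h_2 = f(L/D)V²/2g = 0.004140 m
Series → Q common, losses add: H = Σh = 7.643 m

H ≈ 7.64 m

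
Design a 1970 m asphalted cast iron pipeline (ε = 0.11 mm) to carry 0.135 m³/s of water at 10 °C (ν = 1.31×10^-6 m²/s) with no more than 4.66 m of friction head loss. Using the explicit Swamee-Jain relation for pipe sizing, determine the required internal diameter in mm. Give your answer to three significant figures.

Swamee-Jain (Type III): D = 0.66·[ε^1.25·(LQ²/(gh_f))^4.75 + ν·Q^9.4·(L/(gh_f))^5.2]^0.04
LQ²/(gh_f) = 0.7854; L/(gh_f) = 43.09
Term 1 = ε^1.25·(…)^4.75 = 3.58×10^-6; Term 2 = ν·Q^9.4·(…)^5.2 = 2.76×10^-6
D = 0.66·(3.58×10^-6 + 2.76×10^-6)^0.04 = 0.4089 m = 409 mm
Check: V = 1.03 m/s, Re = 3.21×10^5, f = 0.01673, h_f = 4.34 m ≈ 4.66 m ✓

D ≈ 409 mm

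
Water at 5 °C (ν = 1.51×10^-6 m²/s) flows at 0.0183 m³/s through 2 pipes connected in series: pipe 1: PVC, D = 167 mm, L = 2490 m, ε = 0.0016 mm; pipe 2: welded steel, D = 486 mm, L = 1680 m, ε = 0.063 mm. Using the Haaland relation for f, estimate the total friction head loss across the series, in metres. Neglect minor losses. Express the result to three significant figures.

H ≈ 9.67 m

Pipe 1: V = 0.8355 m/s, Re = 9.24×10^4, ε/D = 9.58×10^-6, f = 0.01815, h_1 = f(L/D)V²/2g = 9.630 m
Pipe 2: V = 0.09865 m/s, Re = 3.18×10^4, ε/D = 1.30×10^-4, f = 0.02328, h_2 = f(L/D)V²/2g = 0.03992 m
Series → Q common, losses add: H = Σh = 9.670 m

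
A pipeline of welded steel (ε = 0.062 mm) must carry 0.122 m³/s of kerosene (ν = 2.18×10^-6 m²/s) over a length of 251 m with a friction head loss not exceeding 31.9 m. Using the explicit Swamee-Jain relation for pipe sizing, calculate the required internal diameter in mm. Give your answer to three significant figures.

Swamee-Jain (Type III): D = 0.66·[ε^1.25·(LQ²/(gh_f))^4.75 + ν·Q^9.4·(L/(gh_f))^5.2]^0.04
LQ²/(gh_f) = 0.01194; L/(gh_f) = 0.8021
Term 1 = ε^1.25·(…)^4.75 = 4.04×10^-15; Term 2 = ν·Q^9.4·(…)^5.2 = 1.79×10^-15
D = 0.66·(4.04×10^-15 + 1.79×10^-15)^0.04 = 0.1779 m = 178 mm
Check: V = 4.91 m/s, Re = 4.01×10^5, f = 0.01700, h_f = 29.5 m ≈ 31.9 m ✓

D ≈ 178 mm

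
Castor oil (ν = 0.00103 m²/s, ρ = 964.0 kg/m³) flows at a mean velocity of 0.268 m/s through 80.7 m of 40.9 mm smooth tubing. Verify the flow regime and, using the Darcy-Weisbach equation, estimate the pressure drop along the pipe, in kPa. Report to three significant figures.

Δp ≈ 411 kPa

Re = VD/ν = 0.268·0.04090/0.00103 = 10.6 → laminar (Re < 2300)
f = 64/Re = 6.014
h_f = f(L/D)V²/(2g) = 6.014·(80.7/0.04090)·0.268²/(2·9.81) = 43.44 m
Δp = ρg·h_f = 964.0·9.81·43.44 = 410.8 kPa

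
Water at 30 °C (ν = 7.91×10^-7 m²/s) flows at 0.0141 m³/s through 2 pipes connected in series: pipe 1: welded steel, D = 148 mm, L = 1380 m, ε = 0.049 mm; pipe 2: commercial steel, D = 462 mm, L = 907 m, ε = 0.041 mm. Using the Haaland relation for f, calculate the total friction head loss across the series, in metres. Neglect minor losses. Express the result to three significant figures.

H ≈ 5.84 m

Pipe 1: V = 0.8196 m/s, Re = 1.53×10^5, ε/D = 3.31×10^-4, f = 0.01824, h_1 = f(L/D)V²/2g = 5.825 m
Pipe 2: V = 0.08411 m/s, Re = 4.91×10^4, ε/D = 8.87×10^-5, f = 0.02104, h_2 = f(L/D)V²/2g = 0.01489 m
Series → Q common, losses add: H = Σh = 5.839 m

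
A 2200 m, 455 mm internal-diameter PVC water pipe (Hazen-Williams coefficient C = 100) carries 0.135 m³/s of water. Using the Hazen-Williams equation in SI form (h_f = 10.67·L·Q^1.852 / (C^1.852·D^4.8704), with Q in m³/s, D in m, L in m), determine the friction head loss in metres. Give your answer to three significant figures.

h_f = 10.67·2200·0.135^1.852 / (100^1.852·0.455^4.8704) = 5.267 m

h_f ≈ 5.27 m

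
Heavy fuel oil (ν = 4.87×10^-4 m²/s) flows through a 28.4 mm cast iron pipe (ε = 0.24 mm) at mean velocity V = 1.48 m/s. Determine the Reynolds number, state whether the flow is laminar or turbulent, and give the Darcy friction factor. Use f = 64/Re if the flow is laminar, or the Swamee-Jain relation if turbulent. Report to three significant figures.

Re ≈ 86.3; laminar; f = 64/Re ≈ 0.742

Re = VD/ν = 1.480·0.0284/4.87×10^-4 = 86.3
Re < 2300 → laminar → f = 64/Re = 0.7415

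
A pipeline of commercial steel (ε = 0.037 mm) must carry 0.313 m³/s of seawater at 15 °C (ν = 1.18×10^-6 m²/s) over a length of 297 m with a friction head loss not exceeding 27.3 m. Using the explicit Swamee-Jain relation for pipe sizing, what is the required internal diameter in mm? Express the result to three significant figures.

D ≈ 264 mm

Swamee-Jain (Type III): D = 0.66·[ε^1.25·(LQ²/(gh_f))^4.75 + ν·Q^9.4·(L/(gh_f))^5.2]^0.04
LQ²/(gh_f) = 0.1086; L/(gh_f) = 1.109
Term 1 = ε^1.25·(…)^4.75 = 7.61×10^-11; Term 2 = ν·Q^9.4·(…)^5.2 = 3.66×10^-11
D = 0.66·(7.61×10^-11 + 3.66×10^-11)^0.04 = 0.2640 m = 264 mm
Check: V = 5.72 m/s, Re = 1.28×10^6, f = 0.01384, h_f = 25.9 m ≈ 27.3 m ✓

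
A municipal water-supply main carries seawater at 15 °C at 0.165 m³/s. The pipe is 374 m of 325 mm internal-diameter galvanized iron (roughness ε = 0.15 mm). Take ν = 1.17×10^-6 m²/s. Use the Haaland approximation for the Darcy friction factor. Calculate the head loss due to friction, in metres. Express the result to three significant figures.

h_f ≈ 4.00 m

V = 4Q/(πD²) = 4·0.165/(π·0.325²) = 1.989 m/s
Re = VD/ν = 1.989·0.325/1.17×10^-6 = 5.52×10^5 → turbulent
ε/D = 0.15/325 = 4.62×10^-4
Haaland: f = 0.01725
h_f = f(L/D)V²/(2g) = 0.01725·(374/0.325)·1.989²/(2·9.81) = 4.003 m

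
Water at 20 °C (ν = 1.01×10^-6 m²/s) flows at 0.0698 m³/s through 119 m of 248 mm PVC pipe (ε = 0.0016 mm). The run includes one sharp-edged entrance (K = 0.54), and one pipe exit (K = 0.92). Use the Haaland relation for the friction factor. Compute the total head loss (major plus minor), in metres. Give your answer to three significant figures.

H_L ≈ 0.868 m

V = 4Q/(πD²) = 1.445 m/s; V²/2g = 0.1064 m
Re = 3.55×10^5, ε/D = 6.45×10^-6 → f = 0.01396 (Haaland)
Major: h_f = f(L/D)·V²/2g = 0.01396·479.8·0.1064 = 0.7128 m
Minor: ΣK = 1.46; h_m = ΣK·V²/2g = 0.1554 m
Total H_L = 0.7128 + 0.1554 = 0.8682 m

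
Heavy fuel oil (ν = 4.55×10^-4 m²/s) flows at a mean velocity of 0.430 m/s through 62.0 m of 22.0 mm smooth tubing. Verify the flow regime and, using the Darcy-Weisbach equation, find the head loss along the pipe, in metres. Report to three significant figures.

Re = VD/ν = 0.430·0.02200/4.55×10^-4 = 20.8 → laminar (Re < 2300)
f = 64/Re = 3.078
h_f = f(L/D)V²/(2g) = 3.078·(62.0/0.02200)·0.430²/(2·9.81) = 81.75 m

h_f ≈ 81.8 m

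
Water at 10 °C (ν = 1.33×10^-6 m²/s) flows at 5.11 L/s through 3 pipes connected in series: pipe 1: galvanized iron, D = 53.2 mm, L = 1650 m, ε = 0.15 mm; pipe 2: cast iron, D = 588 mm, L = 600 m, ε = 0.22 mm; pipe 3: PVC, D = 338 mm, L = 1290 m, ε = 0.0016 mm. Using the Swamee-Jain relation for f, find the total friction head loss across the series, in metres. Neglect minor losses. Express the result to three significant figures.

Pipe 1: V = 2.299 m/s, Re = 9.20×10^4, ε/D = 0.00282, f = 0.02743, h_1 = f(L/D)V²/2g = 229.2 m
Pipe 2: V = 0.01882 m/s, Re = 8320, ε/D = 3.74×10^-4, f = 0.03320, h_2 = f(L/D)V²/2g = 6.115×10^-4 m
Pipe 3: V = 0.05695 m/s, Re = 1.45×10^4, ε/D = 4.73×10^-6, f = 0.02806, h_3 = f(L/D)V²/2g = 0.01770 m
Series → Q common, losses add: H = Σh = 229.2 m

H ≈ 229 m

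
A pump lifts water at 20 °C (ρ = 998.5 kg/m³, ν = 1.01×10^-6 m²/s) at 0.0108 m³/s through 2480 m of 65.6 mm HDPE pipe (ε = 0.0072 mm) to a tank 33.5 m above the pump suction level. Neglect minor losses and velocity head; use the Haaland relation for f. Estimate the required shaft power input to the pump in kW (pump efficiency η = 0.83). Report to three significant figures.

P_shaft ≈ 44.8 kW

V = 4Q/(πD²) = 3.195 m/s; Re = 2.08×10^5; ε/D = 1.10×10^-4; f = 0.01616
h_f = f(L/D)V²/2g = 318.0 m
Total head H = z + h_f = 33.5 + 318.0 = 351.5 m
P_hyd = ρgQH = 998.5·9.81·0.0108·351.5 = 37.18 kW
P_shaft = P_hyd/η = 37.18/0.83 = 44.80 kW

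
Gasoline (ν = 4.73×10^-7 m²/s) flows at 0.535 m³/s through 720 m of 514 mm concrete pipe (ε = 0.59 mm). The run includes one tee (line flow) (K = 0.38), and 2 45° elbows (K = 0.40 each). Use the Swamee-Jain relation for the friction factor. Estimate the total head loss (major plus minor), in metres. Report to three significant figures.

V = 4Q/(πD²) = 2.578 m/s; V²/2g = 0.3388 m
Re = 2.80×10^6, ε/D = 0.00115 → f = 0.02046 (Swamee-Jain)
Major: h_f = f(L/D)·V²/2g = 0.02046·1401·0.3388 = 9.709 m
Minor: ΣK = 1.18; h_m = ΣK·V²/2g = 0.3998 m
Total H_L = 9.709 + 0.3998 = 10.11 m

H_L ≈ 10.1 m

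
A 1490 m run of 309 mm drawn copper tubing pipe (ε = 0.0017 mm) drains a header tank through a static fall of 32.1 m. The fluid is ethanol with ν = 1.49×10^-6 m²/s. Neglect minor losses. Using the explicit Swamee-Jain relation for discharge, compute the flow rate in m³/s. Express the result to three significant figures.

Q ≈ 0.242 m³/s

Swamee-Jain (Type II): Q = -0.965·√(gD⁵h_f/L)·ln[ε/(3.7D) + √(3.17ν²L/(gD³h_f))]
√(gD⁵h_f/L) = √(9.81·0.309⁵·32.1/1490) = 0.02440
ε/(3.7D) = 1.49×10^-6; √(3.17ν²L/(gD³h_f)) = 3.36×10^-5
Q = -0.965·0.02440·ln(3.508×10^-5) = 0.2415 m³/s
Check: V = 3.22 m/s, Re = 6.68×10^5, f = 0.01254, h_f = 32.0 m ≈ 32.1 m ✓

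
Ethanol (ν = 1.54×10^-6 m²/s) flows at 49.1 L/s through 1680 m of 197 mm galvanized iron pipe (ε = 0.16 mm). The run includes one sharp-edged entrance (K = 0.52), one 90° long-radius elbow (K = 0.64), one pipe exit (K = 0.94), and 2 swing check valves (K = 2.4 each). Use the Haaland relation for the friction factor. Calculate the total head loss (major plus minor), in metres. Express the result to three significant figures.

V = 4Q/(πD²) = 1.611 m/s; V²/2g = 0.1323 m
Re = 2.06×10^5, ε/D = 8.12×10^-4 → f = 0.02009 (Haaland)
Major: h_f = f(L/D)·V²/2g = 0.02009·8528·0.1323 = 22.66 m
Minor: ΣK = 6.90; h_m = ΣK·V²/2g = 0.9126 m
Total H_L = 22.66 + 0.9126 = 23.57 m

H_L ≈ 23.6 m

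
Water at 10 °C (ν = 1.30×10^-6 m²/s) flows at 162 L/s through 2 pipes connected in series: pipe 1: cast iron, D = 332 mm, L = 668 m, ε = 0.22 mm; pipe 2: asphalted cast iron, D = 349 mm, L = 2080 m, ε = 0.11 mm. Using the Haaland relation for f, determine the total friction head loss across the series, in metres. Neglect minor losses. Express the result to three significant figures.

Pipe 1: V = 1.871 m/s, Re = 4.78×10^5, ε/D = 6.63×10^-4, f = 0.01857, h_1 = f(L/D)V²/2g = 6.668 m
Pipe 2: V = 1.693 m/s, Re = 4.55×10^5, ε/D = 3.15×10^-4, f = 0.01638, h_2 = f(L/D)V²/2g = 14.27 m
Series → Q common, losses add: H = Σh = 20.93 m

H ≈ 20.9 m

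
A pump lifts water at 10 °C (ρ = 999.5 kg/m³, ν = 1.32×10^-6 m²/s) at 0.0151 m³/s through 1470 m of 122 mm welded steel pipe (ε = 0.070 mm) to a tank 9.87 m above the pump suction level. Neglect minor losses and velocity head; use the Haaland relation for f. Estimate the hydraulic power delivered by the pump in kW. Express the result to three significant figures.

V = 4Q/(πD²) = 1.292 m/s; Re = 1.19×10^5; ε/D = 5.74×10^-4; f = 0.01996
h_f = f(L/D)V²/2g = 20.45 m
Total head H = z + h_f = 9.87 + 20.45 = 30.32 m
P_hyd = ρgQH = 999.5·9.81·0.0151·30.32 = 4.490 kW

P_hyd ≈ 4.49 kW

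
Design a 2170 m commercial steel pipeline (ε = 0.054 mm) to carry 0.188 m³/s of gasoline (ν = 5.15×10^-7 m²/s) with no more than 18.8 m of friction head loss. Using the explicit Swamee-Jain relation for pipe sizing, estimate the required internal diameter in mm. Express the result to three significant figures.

Swamee-Jain (Type III): D = 0.66·[ε^1.25·(LQ²/(gh_f))^4.75 + ν·Q^9.4·(L/(gh_f))^5.2]^0.04
LQ²/(gh_f) = 0.4159; L/(gh_f) = 11.77
Term 1 = ε^1.25·(…)^4.75 = 7.17×10^-8; Term 2 = ν·Q^9.4·(…)^5.2 = 2.86×10^-8
D = 0.66·(7.17×10^-8 + 2.86×10^-8)^0.04 = 0.3464 m = 346 mm
Check: V = 1.99 m/s, Re = 1.34×10^6, f = 0.01401, h_f = 17.8 m ≈ 18.8 m ✓

D ≈ 346 mm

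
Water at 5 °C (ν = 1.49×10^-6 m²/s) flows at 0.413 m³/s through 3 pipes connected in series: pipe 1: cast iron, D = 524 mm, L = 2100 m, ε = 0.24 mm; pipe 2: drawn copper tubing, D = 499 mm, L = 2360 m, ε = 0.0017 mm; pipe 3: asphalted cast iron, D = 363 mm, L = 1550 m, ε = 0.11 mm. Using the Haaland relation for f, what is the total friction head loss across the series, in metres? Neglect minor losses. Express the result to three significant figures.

H ≈ 80.3 m

Pipe 1: V = 1.915 m/s, Re = 6.74×10^5, ε/D = 4.58×10^-4, f = 0.01709, h_1 = f(L/D)V²/2g = 12.80 m
Pipe 2: V = 2.112 m/s, Re = 7.07×10^5, ε/D = 3.41×10^-6, f = 0.01234, h_2 = f(L/D)V²/2g = 13.26 m
Pipe 3: V = 3.991 m/s, Re = 9.72×10^5, ε/D = 3.03×10^-4, f = 0.01565, h_3 = f(L/D)V²/2g = 54.23 m
Series → Q common, losses add: H = Σh = 80.29 m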